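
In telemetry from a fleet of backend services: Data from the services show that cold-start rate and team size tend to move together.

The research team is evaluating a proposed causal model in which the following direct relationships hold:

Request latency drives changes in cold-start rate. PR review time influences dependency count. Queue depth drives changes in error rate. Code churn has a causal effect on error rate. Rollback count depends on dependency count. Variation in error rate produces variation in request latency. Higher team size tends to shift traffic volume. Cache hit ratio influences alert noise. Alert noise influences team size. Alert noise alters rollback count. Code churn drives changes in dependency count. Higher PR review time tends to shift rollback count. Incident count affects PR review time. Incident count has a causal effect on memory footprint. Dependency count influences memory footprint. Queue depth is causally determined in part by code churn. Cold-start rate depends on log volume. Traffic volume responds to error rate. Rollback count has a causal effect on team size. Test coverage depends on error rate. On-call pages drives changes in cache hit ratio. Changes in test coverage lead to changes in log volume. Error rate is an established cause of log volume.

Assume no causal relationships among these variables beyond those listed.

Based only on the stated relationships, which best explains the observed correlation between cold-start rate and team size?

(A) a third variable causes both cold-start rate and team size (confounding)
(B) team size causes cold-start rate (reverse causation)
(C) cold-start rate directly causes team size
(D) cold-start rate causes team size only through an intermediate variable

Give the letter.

Code churn causes cold-start rate (code churn → error rate → request latency → cold-start rate) and team size (code churn → dependency count → rollback count → team size) — a common cause creating the correlation.
There is no stated path from cold-start rate to team size or from team size to cold-start rate, so neither direct nor reverse causation applies.

A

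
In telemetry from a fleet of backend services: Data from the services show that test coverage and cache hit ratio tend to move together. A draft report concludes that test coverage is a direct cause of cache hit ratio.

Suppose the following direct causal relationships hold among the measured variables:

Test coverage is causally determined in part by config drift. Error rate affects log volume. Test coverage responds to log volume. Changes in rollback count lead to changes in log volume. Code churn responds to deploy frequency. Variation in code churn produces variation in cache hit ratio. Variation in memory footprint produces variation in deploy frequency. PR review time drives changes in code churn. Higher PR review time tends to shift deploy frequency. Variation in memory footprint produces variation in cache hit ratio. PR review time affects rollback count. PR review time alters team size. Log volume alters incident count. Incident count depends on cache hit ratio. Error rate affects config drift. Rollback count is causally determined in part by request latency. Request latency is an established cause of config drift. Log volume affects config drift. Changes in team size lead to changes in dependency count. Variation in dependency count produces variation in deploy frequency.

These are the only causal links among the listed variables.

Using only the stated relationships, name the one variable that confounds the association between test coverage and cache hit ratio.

PR review time has a causal path to test coverage (PR review time → rollback count → log volume → test coverage) and a separate causal path to cache hit ratio (PR review time → code churn → cache hit ratio), so it is a common cause of both.
No stated relationship gives test coverage a causal route to cache hit ratio, so the correlation is explained by the shared upstream cause rather than a direct effect.

PR review time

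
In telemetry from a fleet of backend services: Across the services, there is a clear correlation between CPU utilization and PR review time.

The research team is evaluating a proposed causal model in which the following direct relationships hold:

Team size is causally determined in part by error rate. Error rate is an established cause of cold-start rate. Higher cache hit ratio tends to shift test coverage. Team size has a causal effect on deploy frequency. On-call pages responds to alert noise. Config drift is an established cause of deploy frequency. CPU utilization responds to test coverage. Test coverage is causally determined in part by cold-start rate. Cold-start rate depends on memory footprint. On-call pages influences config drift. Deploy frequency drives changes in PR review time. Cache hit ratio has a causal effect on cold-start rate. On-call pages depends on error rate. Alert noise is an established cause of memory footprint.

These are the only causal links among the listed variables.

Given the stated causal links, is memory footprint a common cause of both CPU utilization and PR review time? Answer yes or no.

no

Memory footprint has no stated causal path to PR review time. A confounder must cause both variables, so memory footprint does not qualify.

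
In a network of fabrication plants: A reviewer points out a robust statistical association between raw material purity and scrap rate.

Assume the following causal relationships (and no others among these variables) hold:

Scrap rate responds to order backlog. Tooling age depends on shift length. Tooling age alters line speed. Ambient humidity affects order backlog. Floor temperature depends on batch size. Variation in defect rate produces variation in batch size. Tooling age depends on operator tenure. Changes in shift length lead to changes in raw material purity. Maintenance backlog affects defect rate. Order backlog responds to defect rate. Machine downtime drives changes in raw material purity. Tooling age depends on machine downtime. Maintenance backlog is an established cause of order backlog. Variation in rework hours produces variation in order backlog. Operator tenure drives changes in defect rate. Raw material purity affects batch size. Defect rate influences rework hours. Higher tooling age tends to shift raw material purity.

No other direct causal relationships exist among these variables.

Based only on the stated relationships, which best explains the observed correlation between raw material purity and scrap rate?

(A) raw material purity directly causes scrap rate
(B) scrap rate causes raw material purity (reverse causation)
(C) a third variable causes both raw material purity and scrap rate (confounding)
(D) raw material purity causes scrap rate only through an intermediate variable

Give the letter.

Operator tenure causes raw material purity (operator tenure → tooling age → raw material purity) and scrap rate (operator tenure → defect rate → order backlog → scrap rate) — a common cause creating the correlation.
There is no stated path from raw material purity to scrap rate or from scrap rate to raw material purity, so neither direct nor reverse causation applies.

C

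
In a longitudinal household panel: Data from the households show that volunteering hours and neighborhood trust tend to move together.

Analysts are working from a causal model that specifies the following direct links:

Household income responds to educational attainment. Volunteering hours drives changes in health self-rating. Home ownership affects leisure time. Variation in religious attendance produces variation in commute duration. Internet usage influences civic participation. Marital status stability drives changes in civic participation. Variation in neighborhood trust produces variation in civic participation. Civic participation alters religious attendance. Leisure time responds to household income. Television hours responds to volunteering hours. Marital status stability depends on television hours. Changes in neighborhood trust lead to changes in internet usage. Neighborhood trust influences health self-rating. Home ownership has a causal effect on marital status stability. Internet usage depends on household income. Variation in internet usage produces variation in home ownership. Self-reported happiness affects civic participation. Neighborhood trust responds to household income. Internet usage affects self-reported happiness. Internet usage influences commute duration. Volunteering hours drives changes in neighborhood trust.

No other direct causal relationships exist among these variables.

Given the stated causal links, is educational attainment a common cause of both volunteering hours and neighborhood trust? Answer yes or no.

no

Educational attainment has no stated causal path to volunteering hours. A confounder must cause both variables, so educational attainment does not qualify.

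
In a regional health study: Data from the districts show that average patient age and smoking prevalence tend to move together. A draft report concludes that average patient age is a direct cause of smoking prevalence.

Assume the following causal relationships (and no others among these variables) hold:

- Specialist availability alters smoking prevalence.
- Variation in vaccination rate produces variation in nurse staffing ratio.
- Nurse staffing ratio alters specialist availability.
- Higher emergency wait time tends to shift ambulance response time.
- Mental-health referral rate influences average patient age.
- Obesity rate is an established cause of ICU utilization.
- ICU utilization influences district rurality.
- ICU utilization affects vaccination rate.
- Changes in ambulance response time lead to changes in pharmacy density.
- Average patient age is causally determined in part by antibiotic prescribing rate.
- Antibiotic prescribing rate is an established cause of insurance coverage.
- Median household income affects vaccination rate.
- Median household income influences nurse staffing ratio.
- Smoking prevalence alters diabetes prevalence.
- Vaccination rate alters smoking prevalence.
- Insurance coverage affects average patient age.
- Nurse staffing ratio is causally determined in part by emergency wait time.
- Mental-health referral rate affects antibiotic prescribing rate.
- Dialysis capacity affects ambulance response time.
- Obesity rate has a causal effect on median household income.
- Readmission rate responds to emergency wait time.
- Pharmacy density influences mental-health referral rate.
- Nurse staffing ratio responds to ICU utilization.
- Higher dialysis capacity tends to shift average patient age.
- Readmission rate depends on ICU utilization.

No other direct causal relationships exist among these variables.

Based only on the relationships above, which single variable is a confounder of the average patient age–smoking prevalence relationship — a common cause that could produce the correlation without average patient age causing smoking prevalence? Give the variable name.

Emergency wait time has a causal path to average patient age (emergency wait time → ambulance response time → pharmacy density → mental-health referral rate → average patient age) and a separate causal path to smoking prevalence (emergency wait time → nurse staffing ratio → specialist availability → smoking prevalence), so it is a common cause of both.
No stated relationship gives average patient age a causal route to smoking prevalence, so the correlation is explained by the shared upstream cause rather than a direct effect.

emergency wait time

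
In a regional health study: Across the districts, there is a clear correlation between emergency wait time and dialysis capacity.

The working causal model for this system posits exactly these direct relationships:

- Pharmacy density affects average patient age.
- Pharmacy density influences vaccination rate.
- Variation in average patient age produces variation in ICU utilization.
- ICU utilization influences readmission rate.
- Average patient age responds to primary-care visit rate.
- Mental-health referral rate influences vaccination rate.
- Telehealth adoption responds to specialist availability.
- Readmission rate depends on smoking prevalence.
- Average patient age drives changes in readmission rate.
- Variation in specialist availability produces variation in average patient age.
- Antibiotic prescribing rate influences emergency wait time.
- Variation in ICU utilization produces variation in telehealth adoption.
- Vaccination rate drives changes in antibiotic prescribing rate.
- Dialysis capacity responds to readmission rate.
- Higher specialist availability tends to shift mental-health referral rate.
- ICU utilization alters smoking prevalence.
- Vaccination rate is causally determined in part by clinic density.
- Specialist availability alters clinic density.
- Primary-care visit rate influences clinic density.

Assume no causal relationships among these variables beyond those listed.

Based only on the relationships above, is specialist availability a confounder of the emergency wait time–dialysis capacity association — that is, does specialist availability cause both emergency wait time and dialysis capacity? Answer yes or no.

Specialist availability has a causal path to emergency wait time (specialist availability → mental-health referral rate → vaccination rate → antibiotic prescribing rate → emergency wait time) and to dialysis capacity (specialist availability → average patient age → readmission rate → dialysis capacity), so it is a common cause of both — a confounder.

yes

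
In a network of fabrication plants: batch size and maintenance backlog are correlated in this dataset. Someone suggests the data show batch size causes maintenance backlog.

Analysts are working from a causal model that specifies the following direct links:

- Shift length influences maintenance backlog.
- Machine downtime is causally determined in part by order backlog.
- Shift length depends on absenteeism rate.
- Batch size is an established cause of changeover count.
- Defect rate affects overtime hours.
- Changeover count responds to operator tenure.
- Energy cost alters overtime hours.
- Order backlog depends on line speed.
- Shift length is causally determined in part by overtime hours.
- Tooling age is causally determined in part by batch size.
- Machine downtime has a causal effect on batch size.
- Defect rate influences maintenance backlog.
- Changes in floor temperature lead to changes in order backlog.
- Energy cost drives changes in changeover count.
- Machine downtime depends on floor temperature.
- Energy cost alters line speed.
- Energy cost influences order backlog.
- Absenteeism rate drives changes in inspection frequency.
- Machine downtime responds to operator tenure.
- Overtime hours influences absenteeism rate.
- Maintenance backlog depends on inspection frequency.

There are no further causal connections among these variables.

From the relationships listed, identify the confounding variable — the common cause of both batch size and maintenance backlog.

energy cost

Energy cost has a causal path to batch size (energy cost → order backlog → machine downtime → batch size) and a separate causal path to maintenance backlog (energy cost → overtime hours → shift length → maintenance backlog), so it is a common cause of both.
No stated relationship gives batch size a causal route to maintenance backlog, so the correlation is explained by the shared upstream cause rather than a direct effect.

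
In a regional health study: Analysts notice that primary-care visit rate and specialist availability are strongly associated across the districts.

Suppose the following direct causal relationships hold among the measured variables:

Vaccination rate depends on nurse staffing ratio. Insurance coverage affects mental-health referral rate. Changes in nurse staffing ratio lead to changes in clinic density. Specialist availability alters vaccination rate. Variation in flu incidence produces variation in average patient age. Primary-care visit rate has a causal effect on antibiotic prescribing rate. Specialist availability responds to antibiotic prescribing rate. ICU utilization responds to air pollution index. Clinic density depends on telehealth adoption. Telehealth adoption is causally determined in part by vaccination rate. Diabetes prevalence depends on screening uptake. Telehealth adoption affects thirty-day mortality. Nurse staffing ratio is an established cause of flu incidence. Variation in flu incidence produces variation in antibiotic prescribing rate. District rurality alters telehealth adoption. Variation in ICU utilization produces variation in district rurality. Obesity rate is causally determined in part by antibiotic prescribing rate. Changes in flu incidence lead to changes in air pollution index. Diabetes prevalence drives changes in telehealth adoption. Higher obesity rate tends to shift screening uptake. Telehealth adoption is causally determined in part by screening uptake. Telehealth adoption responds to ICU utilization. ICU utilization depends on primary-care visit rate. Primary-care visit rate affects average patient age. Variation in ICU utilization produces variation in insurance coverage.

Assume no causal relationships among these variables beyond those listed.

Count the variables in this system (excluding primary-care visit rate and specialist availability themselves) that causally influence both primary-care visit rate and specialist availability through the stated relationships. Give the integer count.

0

No listed variable has a causal path to both primary-care visit rate and specialist availability, so there are no common causes.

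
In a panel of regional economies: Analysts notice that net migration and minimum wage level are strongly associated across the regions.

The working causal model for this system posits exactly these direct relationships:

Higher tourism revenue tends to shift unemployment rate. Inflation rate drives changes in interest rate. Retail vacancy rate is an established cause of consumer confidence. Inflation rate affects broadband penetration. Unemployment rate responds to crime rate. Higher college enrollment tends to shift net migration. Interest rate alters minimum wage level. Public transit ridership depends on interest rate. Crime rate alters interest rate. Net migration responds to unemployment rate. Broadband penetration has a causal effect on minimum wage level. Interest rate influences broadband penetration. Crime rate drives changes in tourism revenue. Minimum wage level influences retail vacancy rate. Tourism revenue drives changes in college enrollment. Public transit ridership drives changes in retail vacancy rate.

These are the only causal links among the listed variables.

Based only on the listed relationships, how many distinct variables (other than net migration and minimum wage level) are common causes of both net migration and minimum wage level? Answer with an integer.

The common causes are: crime rate (to net migration via crime rate → unemployment rate → net migration; to minimum wage level via crime rate → interest rate → minimum wage level).
Every other variable lacks a causal path to at least one of net migration and minimum wage level.

1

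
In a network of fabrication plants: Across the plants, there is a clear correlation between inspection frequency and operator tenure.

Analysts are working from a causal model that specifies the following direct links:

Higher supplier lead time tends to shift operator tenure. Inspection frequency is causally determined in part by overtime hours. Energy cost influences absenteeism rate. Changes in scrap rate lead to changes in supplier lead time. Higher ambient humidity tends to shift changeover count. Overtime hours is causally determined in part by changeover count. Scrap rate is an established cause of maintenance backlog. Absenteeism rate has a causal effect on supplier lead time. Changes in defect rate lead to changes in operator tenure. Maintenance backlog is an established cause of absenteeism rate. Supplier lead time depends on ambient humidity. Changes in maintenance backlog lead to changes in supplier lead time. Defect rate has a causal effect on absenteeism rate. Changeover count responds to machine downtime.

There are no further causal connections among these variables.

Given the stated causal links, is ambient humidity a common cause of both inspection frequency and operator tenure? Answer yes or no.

yes

Ambient humidity has a causal path to inspection frequency (ambient humidity → changeover count → overtime hours → inspection frequency) and to operator tenure (ambient humidity → supplier lead time → operator tenure), so it is a common cause of both — a confounder.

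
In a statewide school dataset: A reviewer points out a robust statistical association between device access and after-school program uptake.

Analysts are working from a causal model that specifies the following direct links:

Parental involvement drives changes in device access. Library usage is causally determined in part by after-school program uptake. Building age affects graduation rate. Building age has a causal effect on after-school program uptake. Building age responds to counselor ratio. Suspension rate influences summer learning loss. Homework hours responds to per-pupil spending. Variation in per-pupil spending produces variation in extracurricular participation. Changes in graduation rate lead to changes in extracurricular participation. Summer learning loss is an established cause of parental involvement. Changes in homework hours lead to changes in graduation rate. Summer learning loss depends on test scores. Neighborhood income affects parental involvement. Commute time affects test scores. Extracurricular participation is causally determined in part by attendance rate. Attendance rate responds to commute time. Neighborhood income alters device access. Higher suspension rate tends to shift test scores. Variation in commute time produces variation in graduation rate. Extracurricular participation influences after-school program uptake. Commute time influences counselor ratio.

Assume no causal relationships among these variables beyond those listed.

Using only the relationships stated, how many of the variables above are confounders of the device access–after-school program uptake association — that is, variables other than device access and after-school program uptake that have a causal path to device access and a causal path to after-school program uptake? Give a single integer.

The common causes are: commute time (to device access via commute time → test scores → summer learning loss → parental involvement → device access; to after-school program uptake via commute time → counselor ratio → building age → after-school program uptake).
Every other variable lacks a causal path to at least one of device access and after-school program uptake.

1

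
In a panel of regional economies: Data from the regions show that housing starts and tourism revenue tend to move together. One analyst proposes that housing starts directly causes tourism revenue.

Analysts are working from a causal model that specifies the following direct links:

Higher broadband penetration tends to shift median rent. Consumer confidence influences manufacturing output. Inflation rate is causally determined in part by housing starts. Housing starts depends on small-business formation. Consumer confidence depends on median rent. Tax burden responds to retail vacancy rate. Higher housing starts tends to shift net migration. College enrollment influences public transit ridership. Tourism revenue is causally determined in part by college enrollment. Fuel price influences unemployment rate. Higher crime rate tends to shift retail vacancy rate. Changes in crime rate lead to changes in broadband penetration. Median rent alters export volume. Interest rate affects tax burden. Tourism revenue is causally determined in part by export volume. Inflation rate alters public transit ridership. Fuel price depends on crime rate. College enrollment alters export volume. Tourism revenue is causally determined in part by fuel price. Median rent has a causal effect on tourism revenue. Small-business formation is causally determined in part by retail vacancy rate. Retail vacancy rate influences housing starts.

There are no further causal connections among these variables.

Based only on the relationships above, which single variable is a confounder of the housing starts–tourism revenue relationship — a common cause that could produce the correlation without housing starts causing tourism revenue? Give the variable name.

Crime rate has a causal path to housing starts (crime rate → retail vacancy rate → housing starts) and a separate causal path to tourism revenue (crime rate → fuel price → tourism revenue), so it is a common cause of both.
No stated relationship gives housing starts a causal route to tourism revenue, so the correlation is explained by the shared upstream cause rather than a direct effect.

crime rate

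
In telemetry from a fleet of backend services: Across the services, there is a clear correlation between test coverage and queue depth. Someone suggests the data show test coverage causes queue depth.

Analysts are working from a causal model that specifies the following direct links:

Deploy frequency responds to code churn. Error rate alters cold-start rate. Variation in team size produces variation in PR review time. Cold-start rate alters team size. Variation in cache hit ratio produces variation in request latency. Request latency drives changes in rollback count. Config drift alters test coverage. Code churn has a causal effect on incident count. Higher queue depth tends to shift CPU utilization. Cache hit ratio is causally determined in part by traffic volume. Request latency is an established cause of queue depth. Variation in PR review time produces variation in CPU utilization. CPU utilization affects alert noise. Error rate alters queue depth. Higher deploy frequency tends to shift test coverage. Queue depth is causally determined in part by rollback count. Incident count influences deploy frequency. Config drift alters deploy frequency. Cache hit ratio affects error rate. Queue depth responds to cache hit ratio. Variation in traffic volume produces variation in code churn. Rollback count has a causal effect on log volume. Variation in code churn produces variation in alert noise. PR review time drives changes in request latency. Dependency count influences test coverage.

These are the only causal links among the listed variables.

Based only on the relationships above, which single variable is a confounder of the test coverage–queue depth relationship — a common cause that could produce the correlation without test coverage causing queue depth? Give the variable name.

Traffic volume has a causal path to test coverage (traffic volume → code churn → deploy frequency → test coverage) and a separate causal path to queue depth (traffic volume → cache hit ratio → queue depth), so it is a common cause of both.
No stated relationship gives test coverage a causal route to queue depth, so the correlation is explained by the shared upstream cause rather than a direct effect.

traffic volume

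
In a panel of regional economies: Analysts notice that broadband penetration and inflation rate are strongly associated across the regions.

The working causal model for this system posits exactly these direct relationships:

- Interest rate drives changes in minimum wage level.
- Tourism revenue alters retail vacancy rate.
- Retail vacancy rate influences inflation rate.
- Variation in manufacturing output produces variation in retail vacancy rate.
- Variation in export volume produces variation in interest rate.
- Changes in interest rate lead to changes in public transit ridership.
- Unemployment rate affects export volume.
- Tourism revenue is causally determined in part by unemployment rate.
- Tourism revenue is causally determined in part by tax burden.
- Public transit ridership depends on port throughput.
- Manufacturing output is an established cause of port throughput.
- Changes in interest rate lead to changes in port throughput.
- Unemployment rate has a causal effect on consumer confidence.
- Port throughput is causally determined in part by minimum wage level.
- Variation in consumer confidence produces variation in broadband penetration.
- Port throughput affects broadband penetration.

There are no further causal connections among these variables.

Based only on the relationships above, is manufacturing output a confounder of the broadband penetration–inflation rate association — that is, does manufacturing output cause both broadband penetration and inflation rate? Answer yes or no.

Manufacturing output has a causal path to broadband penetration (manufacturing output → port throughput → broadband penetration) and to inflation rate (manufacturing output → retail vacancy rate → inflation rate), so it is a common cause of both — a confounder.

yes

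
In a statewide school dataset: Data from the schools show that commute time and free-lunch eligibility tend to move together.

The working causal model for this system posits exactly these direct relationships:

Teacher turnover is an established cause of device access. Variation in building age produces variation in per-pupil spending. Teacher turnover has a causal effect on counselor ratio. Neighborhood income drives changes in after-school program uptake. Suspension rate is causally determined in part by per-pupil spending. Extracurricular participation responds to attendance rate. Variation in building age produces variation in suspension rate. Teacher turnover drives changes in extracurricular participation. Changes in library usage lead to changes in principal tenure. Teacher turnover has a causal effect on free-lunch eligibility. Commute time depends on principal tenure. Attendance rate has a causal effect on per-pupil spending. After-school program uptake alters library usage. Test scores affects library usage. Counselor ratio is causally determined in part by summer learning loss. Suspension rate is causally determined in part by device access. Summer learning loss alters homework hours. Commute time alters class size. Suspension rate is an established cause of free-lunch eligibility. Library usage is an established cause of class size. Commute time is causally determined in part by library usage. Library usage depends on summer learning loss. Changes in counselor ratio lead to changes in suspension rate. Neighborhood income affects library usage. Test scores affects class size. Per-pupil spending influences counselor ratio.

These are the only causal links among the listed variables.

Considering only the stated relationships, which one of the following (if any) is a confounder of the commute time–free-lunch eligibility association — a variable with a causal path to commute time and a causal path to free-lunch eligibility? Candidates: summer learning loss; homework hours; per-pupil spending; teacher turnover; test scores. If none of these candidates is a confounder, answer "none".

summer learning loss

Summer learning loss causes commute time (summer learning loss → library usage → commute time) and also causes free-lunch eligibility (summer learning loss → counselor ratio → suspension rate → free-lunch eligibility); it is a common cause of both.
Each of the other candidates lacks a causal path to at least one of commute time and free-lunch eligibility, so they do not confound the relationship.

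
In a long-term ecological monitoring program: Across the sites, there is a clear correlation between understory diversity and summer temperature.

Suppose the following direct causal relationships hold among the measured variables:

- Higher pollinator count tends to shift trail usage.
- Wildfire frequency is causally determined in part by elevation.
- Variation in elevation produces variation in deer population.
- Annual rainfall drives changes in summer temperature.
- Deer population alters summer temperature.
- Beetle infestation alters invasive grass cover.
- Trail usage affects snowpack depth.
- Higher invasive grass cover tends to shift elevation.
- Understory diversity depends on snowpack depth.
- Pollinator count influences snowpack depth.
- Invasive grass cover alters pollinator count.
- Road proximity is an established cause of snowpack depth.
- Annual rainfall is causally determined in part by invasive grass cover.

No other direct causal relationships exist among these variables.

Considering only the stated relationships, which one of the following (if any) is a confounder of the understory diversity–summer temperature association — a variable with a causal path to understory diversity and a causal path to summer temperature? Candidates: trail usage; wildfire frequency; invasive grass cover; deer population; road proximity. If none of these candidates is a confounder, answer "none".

invasive grass cover

Invasive grass cover causes understory diversity (invasive grass cover → pollinator count → snowpack depth → understory diversity) and also causes summer temperature (invasive grass cover → annual rainfall → summer temperature); it is a common cause of both.
Each of the other candidates lacks a causal path to at least one of understory diversity and summer temperature, so they do not confound the relationship.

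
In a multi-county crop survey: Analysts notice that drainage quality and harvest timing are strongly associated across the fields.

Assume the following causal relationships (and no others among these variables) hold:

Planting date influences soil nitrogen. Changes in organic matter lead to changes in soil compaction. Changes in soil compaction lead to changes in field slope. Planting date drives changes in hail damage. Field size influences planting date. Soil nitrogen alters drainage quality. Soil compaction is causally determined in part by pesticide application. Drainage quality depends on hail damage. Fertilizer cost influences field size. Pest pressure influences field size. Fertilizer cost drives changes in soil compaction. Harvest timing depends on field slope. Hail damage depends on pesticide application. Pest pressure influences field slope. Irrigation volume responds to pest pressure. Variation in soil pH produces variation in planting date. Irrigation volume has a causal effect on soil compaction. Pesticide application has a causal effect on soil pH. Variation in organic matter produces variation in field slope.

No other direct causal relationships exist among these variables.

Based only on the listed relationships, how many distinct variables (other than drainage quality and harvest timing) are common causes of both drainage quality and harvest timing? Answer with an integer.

3

The common causes are: fertilizer cost (to drainage quality via fertilizer cost → field size → planting date → soil nitrogen → drainage quality; to harvest timing via fertilizer cost → soil compaction → field slope → harvest timing); pest pressure (to drainage quality via pest pressure → field size → planting date → soil nitrogen → drainage quality; to harvest timing via pest pressure → field slope → harvest timing); pesticide application (to drainage quality via pesticide application → hail damage → drainage quality; to harvest timing via pesticide application → soil compaction → field slope → harvest timing).
Every other variable lacks a causal path to at least one of drainage quality and harvest timing.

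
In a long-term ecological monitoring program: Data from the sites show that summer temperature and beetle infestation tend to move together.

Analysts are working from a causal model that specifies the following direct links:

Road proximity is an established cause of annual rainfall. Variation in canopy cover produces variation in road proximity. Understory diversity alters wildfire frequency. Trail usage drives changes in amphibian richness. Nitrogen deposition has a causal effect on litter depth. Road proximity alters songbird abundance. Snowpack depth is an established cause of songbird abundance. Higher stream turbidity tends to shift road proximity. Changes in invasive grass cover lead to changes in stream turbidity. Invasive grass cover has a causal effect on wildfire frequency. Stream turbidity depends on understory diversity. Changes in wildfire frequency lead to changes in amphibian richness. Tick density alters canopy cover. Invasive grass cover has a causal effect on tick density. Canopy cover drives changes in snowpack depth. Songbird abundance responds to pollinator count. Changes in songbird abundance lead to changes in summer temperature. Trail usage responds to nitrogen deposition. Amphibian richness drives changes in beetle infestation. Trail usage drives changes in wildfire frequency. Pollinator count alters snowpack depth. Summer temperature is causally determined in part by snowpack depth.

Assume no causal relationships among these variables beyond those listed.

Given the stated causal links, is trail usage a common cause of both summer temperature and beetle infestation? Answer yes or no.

Trail usage has no stated causal path to summer temperature. A confounder must cause both variables, so trail usage does not qualify.

no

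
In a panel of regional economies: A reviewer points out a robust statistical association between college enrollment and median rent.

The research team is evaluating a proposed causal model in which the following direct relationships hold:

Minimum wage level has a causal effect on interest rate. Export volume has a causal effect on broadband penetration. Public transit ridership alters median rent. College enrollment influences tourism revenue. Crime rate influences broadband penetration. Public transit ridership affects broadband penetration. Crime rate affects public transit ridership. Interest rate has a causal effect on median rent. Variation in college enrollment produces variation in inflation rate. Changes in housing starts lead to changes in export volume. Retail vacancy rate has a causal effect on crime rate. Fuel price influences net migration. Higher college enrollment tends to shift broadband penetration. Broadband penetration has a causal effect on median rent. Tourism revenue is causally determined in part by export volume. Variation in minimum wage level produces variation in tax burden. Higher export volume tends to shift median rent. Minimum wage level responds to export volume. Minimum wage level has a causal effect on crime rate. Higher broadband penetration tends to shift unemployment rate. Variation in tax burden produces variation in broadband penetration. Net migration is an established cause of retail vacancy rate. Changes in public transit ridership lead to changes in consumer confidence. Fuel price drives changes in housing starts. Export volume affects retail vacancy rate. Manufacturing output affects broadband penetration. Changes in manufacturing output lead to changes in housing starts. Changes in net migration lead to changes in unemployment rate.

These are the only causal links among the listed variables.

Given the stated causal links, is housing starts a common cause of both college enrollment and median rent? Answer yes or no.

no

Housing starts has no stated causal path to college enrollment. A confounder must cause both variables, so housing starts does not qualify.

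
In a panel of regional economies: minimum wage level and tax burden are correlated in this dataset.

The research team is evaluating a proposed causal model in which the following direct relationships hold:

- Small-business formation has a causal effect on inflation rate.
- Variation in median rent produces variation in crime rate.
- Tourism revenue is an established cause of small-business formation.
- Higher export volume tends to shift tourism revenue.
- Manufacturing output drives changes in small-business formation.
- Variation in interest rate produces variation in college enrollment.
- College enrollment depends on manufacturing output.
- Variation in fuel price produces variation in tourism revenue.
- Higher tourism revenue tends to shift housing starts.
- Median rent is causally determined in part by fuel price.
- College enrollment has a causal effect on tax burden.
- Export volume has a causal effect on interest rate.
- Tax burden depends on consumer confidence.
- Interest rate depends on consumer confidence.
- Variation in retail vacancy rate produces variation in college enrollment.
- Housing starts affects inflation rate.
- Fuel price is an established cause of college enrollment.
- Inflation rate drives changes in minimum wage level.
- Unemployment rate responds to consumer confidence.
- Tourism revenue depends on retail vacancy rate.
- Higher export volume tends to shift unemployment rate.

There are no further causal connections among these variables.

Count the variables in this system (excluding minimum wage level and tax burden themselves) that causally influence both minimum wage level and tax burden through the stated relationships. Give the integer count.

The common causes are: export volume (to minimum wage level via export volume → tourism revenue → housing starts → inflation rate → minimum wage level; to tax burden via export volume → interest rate → college enrollment → tax burden); fuel price (to minimum wage level via fuel price → tourism revenue → housing starts → inflation rate → minimum wage level; to tax burden via fuel price → college enrollment → tax burden); manufacturing output (to minimum wage level via manufacturing output → small-business formation → inflation rate → minimum wage level; to tax burden via manufacturing output → college enrollment → tax burden); retail vacancy rate (to minimum wage level via retail vacancy rate → tourism revenue → housing starts → inflation rate → minimum wage level; to tax burden via retail vacancy rate → college enrollment → tax burden).
Every other variable lacks a causal path to at least one of minimum wage level and tax burden.

4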